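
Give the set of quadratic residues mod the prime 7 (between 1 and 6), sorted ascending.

Square k = 1,…,3 (k and 7−k give the same square):
1²=1, 2²=4, 3²≡2 (mod 7).
So the quadratic residues mod 7 are {1, 2, 4}.

1 2 4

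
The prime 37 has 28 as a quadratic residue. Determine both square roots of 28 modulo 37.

37 ≡ 1 (mod 4), so we find a root by search.
Trying successive values, 18² = 324 ≡ 28 (mod 37). The other root is 37 − 18 = 19.

18, 19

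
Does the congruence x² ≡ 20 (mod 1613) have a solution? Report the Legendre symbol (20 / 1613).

Pull out 2^2: since 1613 ≡ 5 (mod 8), (2/1613) = -1, so (2/1613)^2 = +1.
Reciprocity: 5 ≡ 1 and 1613 ≡ 1 (mod 4), so (5/1613) = +(1613/5).
Reduce top mod 5: now compute (3/5).
Reciprocity: 3 ≡ 3 and 5 ≡ 1 (mod 4), so (3/5) = +(5/3).
Reduce top mod 3: now compute (2/3).
Pull out 2: since 3 ≡ 3 (mod 8), (2/3) = -1.
Reached (1/3) = 1. Collecting the sign flips along the way, the symbol is -1.

-1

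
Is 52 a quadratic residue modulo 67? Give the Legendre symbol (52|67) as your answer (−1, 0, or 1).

-1

Pull out 2^2: since 67 ≡ 3 (mod 8), (2/67) = -1, so (2/67)^2 = +1.
Reciprocity: 13 ≡ 1 and 67 ≡ 3 (mod 4), so (13/67) = +(67/13).
Reduce top mod 13: now compute (2/13).
Pull out 2: since 13 ≡ 5 (mod 8), (2/13) = -1.
Reached (1/13) = 1. Collecting the sign flips along the way, the symbol is -1.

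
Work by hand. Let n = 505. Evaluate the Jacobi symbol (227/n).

Reciprocity: 227 ≡ 3 and 505 ≡ 1 (mod 4), so (227/505) = +(505/227).
Reduce top mod 227: now compute (51/227).
Reciprocity: 51 ≡ 3 and 227 ≡ 3 (mod 4), so (51/227) = −(227/51).
Reduce top mod 51: now compute (23/51).
Reciprocity: 23 ≡ 3 and 51 ≡ 3 (mod 4), so (23/51) = −(51/23).
Reduce top mod 23: now compute (5/23).
Reciprocity: 5 ≡ 1 and 23 ≡ 3 (mod 4), so (5/23) = +(23/5).
Reduce top mod 5: now compute (3/5).
Reciprocity: 3 ≡ 3 and 5 ≡ 1 (mod 4), so (3/5) = +(5/3).
Reduce top mod 3: now compute (2/3).
Pull out 2: since 3 ≡ 3 (mod 8), (2/3) = -1.
Reached (1/3) = 1. Collecting the sign flips along the way, the symbol is -1.

-1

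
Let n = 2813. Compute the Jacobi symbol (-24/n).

First reduce: -24 ≡ 2789 (mod 2813).
Reciprocity: 2789 ≡ 1 and 2813 ≡ 1 (mod 4), so (2789/2813) = +(2813/2789).
Reduce top mod 2789: now compute (24/2789).
Pull out 2^3: since 2789 ≡ 5 (mod 8), (2/2789) = -1, so (2/2789)^3 = -1.
Reciprocity: 3 ≡ 3 and 2789 ≡ 1 (mod 4), so (3/2789) = +(2789/3).
Reduce top mod 3: now compute (2/3).
Pull out 2: since 3 ≡ 3 (mod 8), (2/3) = -1.
Reached (1/3) = 1. Collecting the sign flips along the way, the symbol is +1.

1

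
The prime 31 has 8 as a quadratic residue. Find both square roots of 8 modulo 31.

Since 31 ≡ 3 (mod 4), a square root of 8 is 8^((31+1)/4) = 8^8 mod 31.
Repeated squaring: 8^2≡2, 8^4≡4, 8^8≡16 (mod 31).
8^8 = 8^(8) ≡ 16 (mod 31).
Check: 16² = 256 ≡ 8 (mod 31). The two roots are 15 and 16.

15, 16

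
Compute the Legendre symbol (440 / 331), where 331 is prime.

First reduce: 440 ≡ 109 (mod 331).
Reciprocity: 109 ≡ 1 and 331 ≡ 3 (mod 4), so (109/331) = +(331/109).
Reduce top mod 109: now compute (4/109).
Pull out 2^2: since 109 ≡ 5 (mod 8), (2/109) = -1, so (2/109)^2 = +1.
Reached (1/109) = 1. Collecting the sign flips along the way, the symbol is +1.

1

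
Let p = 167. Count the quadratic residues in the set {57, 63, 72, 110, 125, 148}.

3

(57/167) = +1 → QR.
(63/167) = +1 → QR.
(72/167) = +1 → QR.
(110/167) = -1 → non-residue.
(125/167) = -1 → non-residue.
(148/167) = -1 → non-residue.
Total quadratic residues among the 6: 3.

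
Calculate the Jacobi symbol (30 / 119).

Pull out 2: since 119 ≡ 7 (mod 8), (2/119) = +1.
Reciprocity: 15 ≡ 3 and 119 ≡ 3 (mod 4), so (15/119) = −(119/15).
Reduce top mod 15: now compute (14/15).
Pull out 2: since 15 ≡ 7 (mod 8), (2/15) = +1.
Reciprocity: 7 ≡ 3 and 15 ≡ 3 (mod 4), so (7/15) = −(15/7).
Reduce top mod 7: now compute (1/7).
Reached (1/7) = 1. Collecting the sign flips along the way, the symbol is +1.

1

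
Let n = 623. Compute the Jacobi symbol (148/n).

Pull out 2^2: since 623 ≡ 7 (mod 8), (2/623) = +1, so (2/623)^2 = +1.
Reciprocity: 37 ≡ 1 and 623 ≡ 3 (mod 4), so (37/623) = +(623/37).
Reduce top mod 37: now compute (31/37).
Reciprocity: 31 ≡ 3 and 37 ≡ 1 (mod 4), so (31/37) = +(37/31).
Reduce top mod 31: now compute (6/31).
Pull out 2: since 31 ≡ 7 (mod 8), (2/31) = +1.
Reciprocity: 3 ≡ 3 and 31 ≡ 3 (mod 4), so (3/31) = −(31/3).
Reduce top mod 3: now compute (1/3).
Reached (1/3) = 1. Collecting the sign flips along the way, the symbol is -1.

-1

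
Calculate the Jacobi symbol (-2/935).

First reduce: -2 ≡ 933 (mod 935).
Reciprocity: 933 ≡ 1 and 935 ≡ 3 (mod 4), so (933/935) = +(935/933).
Reduce top mod 933: now compute (2/933).
Pull out 2: since 933 ≡ 5 (mod 8), (2/933) = -1.
Reached (1/933) = 1. Collecting the sign flips along the way, the symbol is -1.

-1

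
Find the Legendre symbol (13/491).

1

Reciprocity: 13 ≡ 1 and 491 ≡ 3 (mod 4), so (13/491) = +(491/13).
Reduce top mod 13: now compute (10/13).
Pull out 2: since 13 ≡ 5 (mod 8), (2/13) = -1.
Reciprocity: 5 ≡ 1 and 13 ≡ 1 (mod 4), so (5/13) = +(13/5).
Reduce top mod 5: now compute (3/5).
Reciprocity: 3 ≡ 3 and 5 ≡ 1 (mod 4), so (3/5) = +(5/3).
Reduce top mod 3: now compute (2/3).
Pull out 2: since 3 ≡ 3 (mod 8), (2/3) = -1.
Reached (1/3) = 1. Collecting the sign flips along the way, the symbol is +1.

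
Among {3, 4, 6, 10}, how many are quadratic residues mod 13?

3

(3/13) = +1 → QR.
(4/13) = +1 → QR.
(6/13) = -1 → non-residue.
(10/13) = +1 → QR.
Total quadratic residues among the 4: 3.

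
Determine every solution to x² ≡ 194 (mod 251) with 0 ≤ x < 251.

52, 199

Since 251 ≡ 3 (mod 4), a square root of 194 is 194^((251+1)/4) = 194^63 mod 251.
Repeated squaring: 194^2≡237, 194^4≡196, 194^8≡13, 194^16≡169, 194^32≡198 (mod 251).
194^63 = 194^(32+16+8+4+2+1) ≡ 52 (mod 251).
Check: 52² = 2704 ≡ 194 (mod 251). The two roots are 52 and 199.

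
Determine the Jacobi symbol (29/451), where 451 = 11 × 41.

Reciprocity: 29 ≡ 1 and 451 ≡ 3 (mod 4), so (29/451) = +(451/29).
Reduce top mod 29: now compute (16/29).
Pull out 2^4: since 29 ≡ 5 (mod 8), (2/29) = -1, so (2/29)^4 = +1.
Reached (1/29) = 1. Collecting the sign flips along the way, the symbol is +1.

1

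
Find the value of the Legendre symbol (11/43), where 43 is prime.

Reciprocity: 11 ≡ 3 and 43 ≡ 3 (mod 4), so (11/43) = −(43/11).
Reduce top mod 11: now compute (10/11).
Pull out 2: since 11 ≡ 3 (mod 8), (2/11) = -1.
Reciprocity: 5 ≡ 1 and 11 ≡ 3 (mod 4), so (5/11) = +(11/5).
Reduce top mod 5: now compute (1/5).
Reached (1/5) = 1. Collecting the sign flips along the way, the symbol is +1.

1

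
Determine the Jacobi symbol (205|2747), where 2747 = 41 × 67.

0

Reciprocity: 205 ≡ 1 and 2747 ≡ 3 (mod 4), so (205/2747) = +(2747/205).
Reduce top mod 205: now compute (82/205).
Pull out 2: since 205 ≡ 5 (mod 8), (2/205) = -1.
Reciprocity: 41 ≡ 1 and 205 ≡ 1 (mod 4), so (41/205) = +(205/41).
Reduce top mod 41: now compute (0/41).
Top reduces to 0: gcd > 1, so the symbol is 0.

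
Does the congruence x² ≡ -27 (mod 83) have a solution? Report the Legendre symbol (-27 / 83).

First reduce: -27 ≡ 56 (mod 83).
Pull out 2^3: since 83 ≡ 3 (mod 8), (2/83) = -1, so (2/83)^3 = -1.
Reciprocity: 7 ≡ 3 and 83 ≡ 3 (mod 4), so (7/83) = −(83/7).
Reduce top mod 7: now compute (6/7).
Pull out 2: since 7 ≡ 7 (mod 8), (2/7) = +1.
Reciprocity: 3 ≡ 3 and 7 ≡ 3 (mod 4), so (3/7) = −(7/3).
Reduce top mod 3: now compute (1/3).
Reached (1/3) = 1. Collecting the sign flips along the way, the symbol is -1.

-1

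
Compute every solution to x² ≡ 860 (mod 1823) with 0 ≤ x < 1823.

805, 1018

Since 1823 ≡ 3 (mod 4), a square root of 860 is 860^((1823+1)/4) = 860^456 mod 1823.
Repeated squaring: 860^2≡1285, 860^4≡1410, 860^8≡1030, 860^16≡1737, 860^32≡104, 860^64≡1701, 860^128≡300, 860^256≡673 (mod 1823).
860^456 = 860^(256+128+64+8) ≡ 805 (mod 1823).
Check: 805² = 648025 ≡ 860 (mod 1823). The two roots are 805 and 1018.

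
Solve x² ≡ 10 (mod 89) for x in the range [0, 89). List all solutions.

30, 59

89 ≡ 1 (mod 4), so we find a root by search.
Trying successive values, 30² = 900 ≡ 10 (mod 89). The other root is 89 − 30 = 59.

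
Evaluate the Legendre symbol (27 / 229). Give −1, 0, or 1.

Reciprocity: 27 ≡ 3 and 229 ≡ 1 (mod 4), so (27/229) = +(229/27).
Reduce top mod 27: now compute (13/27).
Reciprocity: 13 ≡ 1 and 27 ≡ 3 (mod 4), so (13/27) = +(27/13).
Reduce top mod 13: now compute (1/13).
Reached (1/13) = 1. Collecting the sign flips along the way, the symbol is +1.

1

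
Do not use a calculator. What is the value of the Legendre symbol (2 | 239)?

Euler's criterion: (2/239) ≡ 2^119 (mod 239).
2^2 ≡ 4 (mod 239)
2^4 ≡ 16 (mod 239)
2^8 ≡ 17 (mod 239)
2^16 ≡ 50 (mod 239)
2^32 ≡ 110 (mod 239)
2^64 ≡ 150 (mod 239)
2^119 = 2^(64+32+16+4+2+1) ≡ 1 (mod 239).
Result is 1, so (2/239) = 1.

1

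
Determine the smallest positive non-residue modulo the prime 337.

5

(2/337) = +1, so 2 is a residue.
(3/337) = +1, so 3 is a residue.
(4/337) = +1, so 4 is a residue.
(5/337) = −1, so 5 is the smallest positive non-residue mod 337.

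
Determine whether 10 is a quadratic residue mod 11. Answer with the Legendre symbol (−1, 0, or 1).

Pull out 2: since 11 ≡ 3 (mod 8), (2/11) = -1.
Reciprocity: 5 ≡ 1 and 11 ≡ 3 (mod 4), so (5/11) = +(11/5).
Reduce top mod 5: now compute (1/5).
Reached (1/5) = 1. Collecting the sign flips along the way, the symbol is -1.

-1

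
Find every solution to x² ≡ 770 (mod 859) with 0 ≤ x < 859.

Since 859 ≡ 3 (mod 4), a square root of 770 is 770^((859+1)/4) = 770^215 mod 859.
Repeated squaring: 770^2≡190, 770^4≡22, 770^8≡484, 770^16≡608, 770^32≡294, 770^64≡536, 770^128≡390 (mod 859).
770^215 = 770^(128+64+16+4+2+1) ≡ 152 (mod 859).
Check: 152² = 23104 ≡ 770 (mod 859). The two roots are 152 and 707.

152, 707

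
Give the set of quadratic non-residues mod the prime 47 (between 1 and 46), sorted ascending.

5 10 11 13 15 19 20 22 23 26 29 30 31 33 35 38 39 40 41 43 44 45 46

Square k = 1,…,23 (k and 47−k give the same square):
1²=1, 2²=4, 3²=9, 4²=16, 5²=25, 6²=36, 7²≡2, 8²≡17, 9²≡34, 10²≡6, 11²≡27, 12²≡3, 13²≡28, 14²≡8, 15²≡37, 16²≡21, 17²≡7, 18²≡42, 19²≡32, 20²≡24, 21²≡18, 22²≡14, 23²≡12 (mod 47).
The residues are {1, 2, 3, 4, 6, 7, 8, 9, 12, 14, 16, 17, 18, 21, 24, 25, 27, 28, 32, 34, 36, 37, 42}; the non-residues are the remaining 23 nonzero classes.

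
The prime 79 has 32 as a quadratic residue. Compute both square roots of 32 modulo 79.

36, 43

Since 79 ≡ 3 (mod 4), a square root of 32 is 32^((79+1)/4) = 32^20 mod 79.
Repeated squaring: 32^2≡76, 32^4≡9, 32^8≡2, 32^16≡4 (mod 79).
32^20 = 32^(16+4) ≡ 36 (mod 79).
Check: 36² = 1296 ≡ 32 (mod 79). The two roots are 36 and 43.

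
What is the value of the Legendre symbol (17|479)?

-1

Reciprocity: 17 ≡ 1 and 479 ≡ 3 (mod 4), so (17/479) = +(479/17).
Reduce top mod 17: now compute (3/17).
Reciprocity: 3 ≡ 3 and 17 ≡ 1 (mod 4), so (3/17) = +(17/3).
Reduce top mod 3: now compute (2/3).
Pull out 2: since 3 ≡ 3 (mod 8), (2/3) = -1.
Reached (1/3) = 1. Collecting the sign flips along the way, the symbol is -1.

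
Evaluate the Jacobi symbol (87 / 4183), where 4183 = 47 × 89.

-1

Reciprocity: 87 ≡ 3 and 4183 ≡ 3 (mod 4), so (87/4183) = −(4183/87).
Reduce top mod 87: now compute (7/87).
Reciprocity: 7 ≡ 3 and 87 ≡ 3 (mod 4), so (7/87) = −(87/7).
Reduce top mod 7: now compute (3/7).
Reciprocity: 3 ≡ 3 and 7 ≡ 3 (mod 4), so (3/7) = −(7/3).
Reduce top mod 3: now compute (1/3).
Reached (1/3) = 1. Collecting the sign flips along the way, the symbol is -1.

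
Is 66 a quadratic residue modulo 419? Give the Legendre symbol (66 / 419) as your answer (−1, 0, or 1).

Pull out 2: since 419 ≡ 3 (mod 8), (2/419) = -1.
Reciprocity: 33 ≡ 1 and 419 ≡ 3 (mod 4), so (33/419) = +(419/33).
Reduce top mod 33: now compute (23/33).
Reciprocity: 23 ≡ 3 and 33 ≡ 1 (mod 4), so (23/33) = +(33/23).
Reduce top mod 23: now compute (10/23).
Pull out 2: since 23 ≡ 7 (mod 8), (2/23) = +1.
Reciprocity: 5 ≡ 1 and 23 ≡ 3 (mod 4), so (5/23) = +(23/5).
Reduce top mod 5: now compute (3/5).
Reciprocity: 3 ≡ 3 and 5 ≡ 1 (mod 4), so (3/5) = +(5/3).
Reduce top mod 3: now compute (2/3).
Pull out 2: since 3 ≡ 3 (mod 8), (2/3) = -1.
Reached (1/3) = 1. Collecting the sign flips along the way, the symbol is +1.

1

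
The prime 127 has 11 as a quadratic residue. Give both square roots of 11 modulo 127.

Since 127 ≡ 3 (mod 4), a square root of 11 is 11^((127+1)/4) = 11^32 mod 127.
Repeated squaring: 11^2≡121, 11^4≡36, 11^8≡26, 11^16≡41, 11^32≡30 (mod 127).
11^32 = 11^(32) ≡ 30 (mod 127).
Check: 30² = 900 ≡ 11 (mod 127). The two roots are 30 and 97.

30, 97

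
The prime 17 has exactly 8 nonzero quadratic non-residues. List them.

3, 5, 6, 7, 10, 11, 12, 14

Square k = 1,…,8 (k and 17−k give the same square):
1²=1, 2²=4, 3²=9, 4²=16, 5²≡8, 6²≡2, 7²≡15, 8²≡13 (mod 17).
The residues are {1, 2, 4, 8, 9, 13, 15, 16}; the non-residues are the remaining 8 nonzero classes.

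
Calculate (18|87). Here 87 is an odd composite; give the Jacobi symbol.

Pull out 2: since 87 ≡ 7 (mod 8), (2/87) = +1.
Reciprocity: 9 ≡ 1 and 87 ≡ 3 (mod 4), so (9/87) = +(87/9).
Reduce top mod 9: now compute (6/9).
Pull out 2: since 9 ≡ 1 (mod 8), (2/9) = +1.
Reciprocity: 3 ≡ 3 and 9 ≡ 1 (mod 4), so (3/9) = +(9/3).
Reduce top mod 3: now compute (0/3).
Top reduces to 0: gcd > 1, so the symbol is 0.

0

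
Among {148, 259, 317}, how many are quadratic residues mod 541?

0

(148/541) = -1 → non-residue.
(259/541) = -1 → non-residue.
(317/541) = -1 → non-residue.
Total quadratic residues among the 3: 0.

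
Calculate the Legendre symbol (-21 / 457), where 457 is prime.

Euler's criterion: (-21/457) ≡ 436^228 (mod 457).
436^2 ≡ 441 (mod 457)
436^4 ≡ 256 (mod 457)
436^8 ≡ 185 (mod 457)
436^16 ≡ 407 (mod 457)
436^32 ≡ 215 (mod 457)
436^64 ≡ 68 (mod 457)
436^128 ≡ 54 (mod 457)
436^228 = 436^(128+64+32+4) ≡ 1 (mod 457).
Result is 1, so (-21/457) = 1.

1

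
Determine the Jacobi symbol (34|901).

0

Pull out 2: since 901 ≡ 5 (mod 8), (2/901) = -1.
Reciprocity: 17 ≡ 1 and 901 ≡ 1 (mod 4), so (17/901) = +(901/17).
Reduce top mod 17: now compute (0/17).
Top reduces to 0: gcd > 1, so the symbol is 0.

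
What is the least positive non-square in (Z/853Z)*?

(2/853) = −1, so 2 is the smallest positive non-residue mod 853.

2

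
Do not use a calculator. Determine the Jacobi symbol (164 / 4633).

0

Pull out 2^2: since 4633 ≡ 1 (mod 8), (2/4633) = +1, so (2/4633)^2 = +1.
Reciprocity: 41 ≡ 1 and 4633 ≡ 1 (mod 4), so (41/4633) = +(4633/41).
Reduce top mod 41: now compute (0/41).
Top reduces to 0: gcd > 1, so the symbol is 0.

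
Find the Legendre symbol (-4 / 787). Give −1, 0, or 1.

-1

First reduce: -4 ≡ 783 (mod 787).
Reciprocity: 783 ≡ 3 and 787 ≡ 3 (mod 4), so (783/787) = −(787/783).
Reduce top mod 783: now compute (4/783).
Pull out 2^2: since 783 ≡ 7 (mod 8), (2/783) = +1, so (2/783)^2 = +1.
Reached (1/783) = 1. Collecting the sign flips along the way, the symbol is -1.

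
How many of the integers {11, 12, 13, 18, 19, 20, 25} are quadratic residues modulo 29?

3

(11/29) = -1 → non-residue.
(12/29) = -1 → non-residue.
(13/29) = +1 → QR.
(18/29) = -1 → non-residue.
(19/29) = -1 → non-residue.
(20/29) = +1 → QR.
(25/29) = +1 → QR.
Total quadratic residues among the 7: 3.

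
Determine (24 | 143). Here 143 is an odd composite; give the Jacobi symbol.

Pull out 2^3: since 143 ≡ 7 (mod 8), (2/143) = +1, so (2/143)^3 = +1.
Reciprocity: 3 ≡ 3 and 143 ≡ 3 (mod 4), so (3/143) = −(143/3).
Reduce top mod 3: now compute (2/3).
Pull out 2: since 3 ≡ 3 (mod 8), (2/3) = -1.
Reached (1/3) = 1. Collecting the sign flips along the way, the symbol is +1.

1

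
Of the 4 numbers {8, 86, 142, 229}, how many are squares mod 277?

(8/277) = -1 → non-residue.
(86/277) = +1 → QR.
(142/277) = -1 → non-residue.
(229/277) = +1 → QR.
Total quadratic residues among the 4: 2.

2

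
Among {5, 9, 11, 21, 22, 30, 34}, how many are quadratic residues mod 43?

(5/43) = -1 → non-residue.
(9/43) = +1 → QR.
(11/43) = +1 → QR.
(21/43) = +1 → QR.
(22/43) = -1 → non-residue.
(30/43) = -1 → non-residue.
(34/43) = -1 → non-residue.
Total quadratic residues among the 7: 3.

3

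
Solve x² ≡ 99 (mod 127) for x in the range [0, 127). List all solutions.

37, 90

Since 127 ≡ 3 (mod 4), a square root of 99 is 99^((127+1)/4) = 99^32 mod 127.
Repeated squaring: 99^2≡22, 99^4≡103, 99^8≡68, 99^16≡52, 99^32≡37 (mod 127).
99^32 = 99^(32) ≡ 37 (mod 127).
Check: 37² = 1369 ≡ 99 (mod 127). The two roots are 37 and 90.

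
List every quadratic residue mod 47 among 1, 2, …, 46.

Square k = 1,…,23 (k and 47−k give the same square):
1²=1, 2²=4, 3²=9, 4²=16, 5²=25, 6²=36, 7²≡2, 8²≡17, 9²≡34, 10²≡6, 11²≡27, 12²≡3, 13²≡28, 14²≡8, 15²≡37, 16²≡21, 17²≡7, 18²≡42, 19²≡32, 20²≡24, 21²≡18, 22²≡14, 23²≡12 (mod 47).
So the quadratic residues mod 47 are {1, 2, 3, 4, 6, 7, 8, 9, 12, 14, 16, 17, 18, 21, 24, 25, 27, 28, 32, 34, 36, 37, 42}.

1 2 3 4 6 7 8 9 12 14 16 17 18 21 24 25 27 28 32 34 36 37 42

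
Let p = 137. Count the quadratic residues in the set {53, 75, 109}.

(53/137) = -1 → non-residue.
(75/137) = -1 → non-residue.
(109/137) = +1 → QR.
Total quadratic residues among the 3: 1.

1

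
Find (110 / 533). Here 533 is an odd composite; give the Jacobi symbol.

1

Pull out 2: since 533 ≡ 5 (mod 8), (2/533) = -1.
Reciprocity: 55 ≡ 3 and 533 ≡ 1 (mod 4), so (55/533) = +(533/55).
Reduce top mod 55: now compute (38/55).
Pull out 2: since 55 ≡ 7 (mod 8), (2/55) = +1.
Reciprocity: 19 ≡ 3 and 55 ≡ 3 (mod 4), so (19/55) = −(55/19).
Reduce top mod 19: now compute (17/19).
Reciprocity: 17 ≡ 1 and 19 ≡ 3 (mod 4), so (17/19) = +(19/17).
Reduce top mod 17: now compute (2/17).
Pull out 2: since 17 ≡ 1 (mod 8), (2/17) = +1.
Reached (1/17) = 1. Collecting the sign flips along the way, the symbol is +1.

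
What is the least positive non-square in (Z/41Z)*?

3

(2/41) = +1, so 2 is a residue.
(3/41) = −1, so 3 is the smallest positive non-residue mod 41.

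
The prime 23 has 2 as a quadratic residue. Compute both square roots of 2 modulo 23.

Since 23 ≡ 3 (mod 4), a square root of 2 is 2^((23+1)/4) = 2^6 mod 23.
Repeated squaring: 2^2≡4, 2^4≡16 (mod 23).
2^6 = 2^(4+2) ≡ 18 (mod 23).
Check: 18² = 324 ≡ 2 (mod 23). The two roots are 5 and 18.

5, 18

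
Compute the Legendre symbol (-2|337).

Euler's criterion: (-2/337) ≡ 335^168 (mod 337).
335^2 ≡ 4 (mod 337)
335^4 ≡ 16 (mod 337)
335^8 ≡ 256 (mod 337)
335^16 ≡ 158 (mod 337)
335^32 ≡ 26 (mod 337)
335^64 ≡ 2 (mod 337)
335^128 ≡ 4 (mod 337)
335^168 = 335^(128+32+8) ≡ 1 (mod 337).
Result is 1, so (-2/337) = 1.

1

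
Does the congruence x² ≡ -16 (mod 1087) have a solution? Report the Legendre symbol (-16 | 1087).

Euler's criterion: (-16/1087) ≡ 1071^543 (mod 1087).
1071^2 ≡ 256 (mod 1087)
1071^4 ≡ 316 (mod 1087)
1071^8 ≡ 939 (mod 1087)
1071^16 ≡ 164 (mod 1087)
1071^32 ≡ 808 (mod 1087)
1071^64 ≡ 664 (mod 1087)
1071^128 ≡ 661 (mod 1087)
1071^256 ≡ 1034 (mod 1087)
1071^512 ≡ 635 (mod 1087)
1071^543 = 1071^(512+16+8+4+2+1) ≡ 1086 (mod 1087).
Result is 1086 ≡ −1, so (-16/1087) = −1.

-1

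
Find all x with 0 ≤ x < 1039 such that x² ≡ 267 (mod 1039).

212, 827

Since 1039 ≡ 3 (mod 4), a square root of 267 is 267^((1039+1)/4) = 267^260 mod 1039.
Repeated squaring: 267^2≡637, 267^4≡559, 267^8≡781, 267^16≡68, 267^32≡468, 267^64≡834, 267^128≡465, 267^256≡113 (mod 1039).
267^260 = 267^(256+4) ≡ 827 (mod 1039).
Check: 827² = 683929 ≡ 267 (mod 1039). The two roots are 212 and 827.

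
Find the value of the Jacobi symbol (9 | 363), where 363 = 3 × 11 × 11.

0

Reciprocity: 9 ≡ 1 and 363 ≡ 3 (mod 4), so (9/363) = +(363/9).
Reduce top mod 9: now compute (3/9).
Reciprocity: 3 ≡ 3 and 9 ≡ 1 (mod 4), so (3/9) = +(9/3).
Reduce top mod 3: now compute (0/3).
Top reduces to 0: gcd > 1, so the symbol is 0.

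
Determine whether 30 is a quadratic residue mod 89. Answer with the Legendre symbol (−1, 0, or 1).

Pull out 2: since 89 ≡ 1 (mod 8), (2/89) = +1.
Reciprocity: 15 ≡ 3 and 89 ≡ 1 (mod 4), so (15/89) = +(89/15).
Reduce top mod 15: now compute (14/15).
Pull out 2: since 15 ≡ 7 (mod 8), (2/15) = +1.
Reciprocity: 7 ≡ 3 and 15 ≡ 3 (mod 4), so (7/15) = −(15/7).
Reduce top mod 7: now compute (1/7).
Reached (1/7) = 1. Collecting the sign flips along the way, the symbol is -1.

-1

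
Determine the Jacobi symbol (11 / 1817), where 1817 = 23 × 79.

Reciprocity: 11 ≡ 3 and 1817 ≡ 1 (mod 4), so (11/1817) = +(1817/11).
Reduce top mod 11: now compute (2/11).
Pull out 2: since 11 ≡ 3 (mod 8), (2/11) = -1.
Reached (1/11) = 1. Collecting the sign flips along the way, the symbol is -1.

-1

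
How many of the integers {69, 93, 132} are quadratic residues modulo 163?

3

(69/163) = +1 → QR.
(93/163) = +1 → QR.
(132/163) = +1 → QR.
Total quadratic residues among the 3: 3.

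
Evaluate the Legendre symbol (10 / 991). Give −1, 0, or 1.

1

Euler's criterion: (10/991) ≡ 10^495 (mod 991).
10^2 ≡ 100 (mod 991)
10^4 ≡ 90 (mod 991)
10^8 ≡ 172 (mod 991)
10^16 ≡ 845 (mod 991)
10^32 ≡ 505 (mod 991)
10^64 ≡ 338 (mod 991)
10^128 ≡ 279 (mod 991)
10^256 ≡ 543 (mod 991)
10^495 = 10^(256+128+64+32+8+4+2+1) ≡ 1 (mod 991).
Result is 1, so (10/991) = 1.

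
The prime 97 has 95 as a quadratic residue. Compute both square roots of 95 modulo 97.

97 ≡ 1 (mod 4), so we find a root by search.
Trying successive values, 17² = 289 ≡ 95 (mod 97). The other root is 97 − 17 = 80.

17, 80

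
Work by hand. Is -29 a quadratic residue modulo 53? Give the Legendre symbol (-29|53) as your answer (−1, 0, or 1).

First reduce: -29 ≡ 24 (mod 53).
Pull out 2^3: since 53 ≡ 5 (mod 8), (2/53) = -1, so (2/53)^3 = -1.
Reciprocity: 3 ≡ 3 and 53 ≡ 1 (mod 4), so (3/53) = +(53/3).
Reduce top mod 3: now compute (2/3).
Pull out 2: since 3 ≡ 3 (mod 8), (2/3) = -1.
Reached (1/3) = 1. Collecting the sign flips along the way, the symbol is +1.

1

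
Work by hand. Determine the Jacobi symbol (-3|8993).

First reduce: -3 ≡ 8990 (mod 8993).
Pull out 2: since 8993 ≡ 1 (mod 8), (2/8993) = +1.
Reciprocity: 4495 ≡ 3 and 8993 ≡ 1 (mod 4), so (4495/8993) = +(8993/4495).
Reduce top mod 4495: now compute (3/4495).
Reciprocity: 3 ≡ 3 and 4495 ≡ 3 (mod 4), so (3/4495) = −(4495/3).
Reduce top mod 3: now compute (1/3).
Reached (1/3) = 1. Collecting the sign flips along the way, the symbol is -1.

-1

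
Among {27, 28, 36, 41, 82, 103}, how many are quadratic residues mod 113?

(27/113) = -1 → non-residue.
(28/113) = +1 → QR.
(36/113) = +1 → QR.
(41/113) = +1 → QR.
(82/113) = +1 → QR.
(103/113) = -1 → non-residue.
Total quadratic residues among the 6: 4.

4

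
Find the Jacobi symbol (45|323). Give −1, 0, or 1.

-1

Reciprocity: 45 ≡ 1 and 323 ≡ 3 (mod 4), so (45/323) = +(323/45).
Reduce top mod 45: now compute (8/45).
Pull out 2^3: since 45 ≡ 5 (mod 8), (2/45) = -1, so (2/45)^3 = -1.
Reached (1/45) = 1. Collecting the sign flips along the way, the symbol is -1.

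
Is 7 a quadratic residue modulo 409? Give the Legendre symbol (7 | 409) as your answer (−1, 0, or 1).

Euler's criterion: (7/409) ≡ 7^204 (mod 409).
7^2 ≡ 49 (mod 409)
7^4 ≡ 356 (mod 409)
7^8 ≡ 355 (mod 409)
7^16 ≡ 53 (mod 409)
7^32 ≡ 355 (mod 409)
7^64 ≡ 53 (mod 409)
7^128 ≡ 355 (mod 409)
7^204 = 7^(128+64+8+4) ≡ 408 (mod 409).
Result is 408 ≡ −1, so (7/409) = −1.

-1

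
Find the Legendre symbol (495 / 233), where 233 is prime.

1

Euler's criterion: (495/233) ≡ 29^116 (mod 233).
29^2 ≡ 142 (mod 233)
29^4 ≡ 126 (mod 233)
29^8 ≡ 32 (mod 233)
29^16 ≡ 92 (mod 233)
29^32 ≡ 76 (mod 233)
29^64 ≡ 184 (mod 233)
29^116 = 29^(64+32+16+4) ≡ 1 (mod 233).
Result is 1, so (495/233) = 1.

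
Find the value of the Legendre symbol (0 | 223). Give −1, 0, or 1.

0

Top reduces to 0: gcd > 1, so the symbol is 0.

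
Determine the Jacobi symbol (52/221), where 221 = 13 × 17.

Pull out 2^2: since 221 ≡ 5 (mod 8), (2/221) = -1, so (2/221)^2 = +1.
Reciprocity: 13 ≡ 1 and 221 ≡ 1 (mod 4), so (13/221) = +(221/13).
Reduce top mod 13: now compute (0/13).
Top reduces to 0: gcd > 1, so the symbol is 0.

0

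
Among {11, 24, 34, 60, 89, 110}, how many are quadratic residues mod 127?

(11/127) = +1 → QR.
(24/127) = -1 → non-residue.
(34/127) = +1 → QR.
(60/127) = +1 → QR.
(89/127) = -1 → non-residue.
(110/127) = -1 → non-residue.
Total quadratic residues among the 6: 3.

3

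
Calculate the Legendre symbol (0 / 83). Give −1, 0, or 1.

0

Top reduces to 0: gcd > 1, so the symbol is 0.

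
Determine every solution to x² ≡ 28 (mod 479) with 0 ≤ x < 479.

Since 479 ≡ 3 (mod 4), a square root of 28 is 28^((479+1)/4) = 28^120 mod 479.
Repeated squaring: 28^2≡305, 28^4≡99, 28^8≡221, 28^16≡462, 28^32≡289, 28^64≡175 (mod 479).
28^120 = 28^(64+32+16+8) ≡ 403 (mod 479).
Check: 403² = 162409 ≡ 28 (mod 479). The two roots are 76 and 403.

76, 403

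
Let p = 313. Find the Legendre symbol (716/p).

-1

First reduce: 716 ≡ 90 (mod 313).
Pull out 2: since 313 ≡ 1 (mod 8), (2/313) = +1.
Reciprocity: 45 ≡ 1 and 313 ≡ 1 (mod 4), so (45/313) = +(313/45).
Reduce top mod 45: now compute (43/45).
Reciprocity: 43 ≡ 3 and 45 ≡ 1 (mod 4), so (43/45) = +(45/43).
Reduce top mod 43: now compute (2/43).
Pull out 2: since 43 ≡ 3 (mod 8), (2/43) = -1.
Reached (1/43) = 1. Collecting the sign flips along the way, the symbol is -1.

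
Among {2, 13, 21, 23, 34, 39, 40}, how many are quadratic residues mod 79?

(2/79) = +1 → QR.
(13/79) = +1 → QR.
(21/79) = +1 → QR.
(23/79) = +1 → QR.
(34/79) = -1 → non-residue.
(39/79) = -1 → non-residue.
(40/79) = +1 → QR.
Total quadratic residues among the 7: 5.

5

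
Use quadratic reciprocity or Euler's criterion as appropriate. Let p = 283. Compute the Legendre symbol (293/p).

Euler's criterion: (293/283) ≡ 10^141 (mod 283).
10^2 ≡ 100 (mod 283)
10^4 ≡ 95 (mod 283)
10^8 ≡ 252 (mod 283)
10^16 ≡ 112 (mod 283)
10^32 ≡ 92 (mod 283)
10^64 ≡ 257 (mod 283)
10^128 ≡ 110 (mod 283)
10^141 = 10^(128+8+4+1) ≡ 1 (mod 283).
Result is 1, so (293/283) = 1.

1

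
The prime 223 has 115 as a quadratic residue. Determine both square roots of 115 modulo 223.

Since 223 ≡ 3 (mod 4), a square root of 115 is 115^((223+1)/4) = 115^56 mod 223.
Repeated squaring: 115^2≡68, 115^4≡164, 115^8≡136, 115^16≡210, 115^32≡169 (mod 223).
115^56 = 115^(32+16+8) ≡ 28 (mod 223).
Check: 28² = 784 ≡ 115 (mod 223). The two roots are 28 and 195.

28, 195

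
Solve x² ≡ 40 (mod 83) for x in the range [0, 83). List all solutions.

Since 83 ≡ 3 (mod 4), a square root of 40 is 40^((83+1)/4) = 40^21 mod 83.
Repeated squaring: 40^2≡23, 40^4≡31, 40^8≡48, 40^16≡63 (mod 83).
40^21 = 40^(16+4+1) ≡ 17 (mod 83).
Check: 17² = 289 ≡ 40 (mod 83). The two roots are 17 and 66.

17, 66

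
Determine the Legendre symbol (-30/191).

Euler's criterion: (-30/191) ≡ 161^95 (mod 191).
161^2 ≡ 136 (mod 191)
161^4 ≡ 160 (mod 191)
161^8 ≡ 6 (mod 191)
161^16 ≡ 36 (mod 191)
161^32 ≡ 150 (mod 191)
161^64 ≡ 153 (mod 191)
161^95 = 161^(64+16+8+4+2+1) ≡ 190 (mod 191).
Result is 190 ≡ −1, so (-30/191) = −1.

-1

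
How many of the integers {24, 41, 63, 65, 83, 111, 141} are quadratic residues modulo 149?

2

(24/149) = +1 → QR.
(41/149) = -1 → non-residue.
(63/149) = +1 → QR.
(65/149) = -1 → non-residue.
(83/149) = -1 → non-residue.
(111/149) = -1 → non-residue.
(141/149) = -1 → non-residue.
Total quadratic residues among the 7: 2.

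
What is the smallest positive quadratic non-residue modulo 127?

3

(2/127) = +1, so 2 is a residue.
(3/127) = −1, so 3 is the smallest positive non-residue mod 127.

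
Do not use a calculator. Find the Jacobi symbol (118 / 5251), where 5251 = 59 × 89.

Pull out 2: since 5251 ≡ 3 (mod 8), (2/5251) = -1.
Reciprocity: 59 ≡ 3 and 5251 ≡ 3 (mod 4), so (59/5251) = −(5251/59).
Reduce top mod 59: now compute (0/59).
Top reduces to 0: gcd > 1, so the symbol is 0.

0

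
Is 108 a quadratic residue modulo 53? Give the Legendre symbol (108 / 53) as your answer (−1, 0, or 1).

-1

First reduce: 108 ≡ 2 (mod 53).
Pull out 2: since 53 ≡ 5 (mod 8), (2/53) = -1.
Reached (1/53) = 1. Collecting the sign flips along the way, the symbol is -1.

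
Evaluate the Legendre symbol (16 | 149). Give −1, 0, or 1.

1

Euler's criterion: (16/149) ≡ 16^74 (mod 149).
16^2 ≡ 107 (mod 149)
16^4 ≡ 125 (mod 149)
16^8 ≡ 129 (mod 149)
16^16 ≡ 102 (mod 149)
16^32 ≡ 123 (mod 149)
16^64 ≡ 80 (mod 149)
16^74 = 16^(64+8+2) ≡ 1 (mod 149).
Result is 1, so (16/149) = 1.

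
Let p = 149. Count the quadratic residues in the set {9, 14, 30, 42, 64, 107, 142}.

(9/149) = +1 → QR.
(14/149) = -1 → non-residue.
(30/149) = +1 → QR.
(42/149) = +1 → QR.
(64/149) = +1 → QR.
(107/149) = +1 → QR.
(142/149) = +1 → QR.
Total quadratic residues among the 7: 6.

6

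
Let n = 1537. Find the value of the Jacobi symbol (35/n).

Reciprocity: 35 ≡ 3 and 1537 ≡ 1 (mod 4), so (35/1537) = +(1537/35).
Reduce top mod 35: now compute (32/35).
Pull out 2^5: since 35 ≡ 3 (mod 8), (2/35) = -1, so (2/35)^5 = -1.
Reached (1/35) = 1. Collecting the sign flips along the way, the symbol is -1.

-1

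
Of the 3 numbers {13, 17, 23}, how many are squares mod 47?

1

(13/47) = -1 → non-residue.
(17/47) = +1 → QR.
(23/47) = -1 → non-residue.
Total quadratic residues among the 3: 1.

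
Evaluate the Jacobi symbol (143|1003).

Reciprocity: 143 ≡ 3 and 1003 ≡ 3 (mod 4), so (143/1003) = −(1003/143).
Reduce top mod 143: now compute (2/143).
Pull out 2: since 143 ≡ 7 (mod 8), (2/143) = +1.
Reached (1/143) = 1. Collecting the sign flips along the way, the symbol is -1.

-1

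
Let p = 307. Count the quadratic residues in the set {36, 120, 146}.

2

(36/307) = +1 → QR.
(120/307) = -1 → non-residue.
(146/307) = +1 → QR.
Total quadratic residues among the 3: 2.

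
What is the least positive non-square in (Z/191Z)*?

(2/191) = +1, so 2 is a residue.
(3/191) = +1, so 3 is a residue.
(4/191) = +1, so 4 is a residue.
(5/191) = +1, so 5 is a residue.
(6/191) = +1, so 6 is a residue.
(7/191) = −1, so 7 is the smallest positive non-residue mod 191.

7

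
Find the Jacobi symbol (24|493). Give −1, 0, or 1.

Pull out 2^3: since 493 ≡ 5 (mod 8), (2/493) = -1, so (2/493)^3 = -1.
Reciprocity: 3 ≡ 3 and 493 ≡ 1 (mod 4), so (3/493) = +(493/3).
Reduce top mod 3: now compute (1/3).
Reached (1/3) = 1. Collecting the sign flips along the way, the symbol is -1.

-1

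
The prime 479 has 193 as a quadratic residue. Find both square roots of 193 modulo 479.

Since 479 ≡ 3 (mod 4), a square root of 193 is 193^((479+1)/4) = 193^120 mod 479.
Repeated squaring: 193^2≡366, 193^4≡315, 193^8≡72, 193^16≡394, 193^32≡40, 193^64≡163 (mod 479).
193^120 = 193^(64+32+16+8) ≡ 216 (mod 479).
Check: 216² = 46656 ≡ 193 (mod 479). The two roots are 216 and 263.

216, 263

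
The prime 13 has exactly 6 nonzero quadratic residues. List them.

1,3,4,9,10,12

Square k = 1,…,6 (k and 13−k give the same square):
1²=1, 2²=4, 3²=9, 4²≡3, 5²≡12, 6²≡10 (mod 13).
So the quadratic residues mod 13 are {1, 3, 4, 9, 10, 12}.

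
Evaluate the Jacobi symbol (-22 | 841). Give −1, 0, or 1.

First reduce: -22 ≡ 819 (mod 841).
Reciprocity: 819 ≡ 3 and 841 ≡ 1 (mod 4), so (819/841) = +(841/819).
Reduce top mod 819: now compute (22/819).
Pull out 2: since 819 ≡ 3 (mod 8), (2/819) = -1.
Reciprocity: 11 ≡ 3 and 819 ≡ 3 (mod 4), so (11/819) = −(819/11).
Reduce top mod 11: now compute (5/11).
Reciprocity: 5 ≡ 1 and 11 ≡ 3 (mod 4), so (5/11) = +(11/5).
Reduce top mod 5: now compute (1/5).
Reached (1/5) = 1. Collecting the sign flips along the way, the symbol is +1.

1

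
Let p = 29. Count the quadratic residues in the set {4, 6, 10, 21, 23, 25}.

(4/29) = +1 → QR.
(6/29) = +1 → QR.
(10/29) = -1 → non-residue.
(21/29) = -1 → non-residue.
(23/29) = +1 → QR.
(25/29) = +1 → QR.
Total quadratic residues among the 6: 4.

4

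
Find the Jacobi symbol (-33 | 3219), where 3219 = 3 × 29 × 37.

0

First reduce: -33 ≡ 3186 (mod 3219).
Pull out 2: since 3219 ≡ 3 (mod 8), (2/3219) = -1.
Reciprocity: 1593 ≡ 1 and 3219 ≡ 3 (mod 4), so (1593/3219) = +(3219/1593).
Reduce top mod 1593: now compute (33/1593).
Reciprocity: 33 ≡ 1 and 1593 ≡ 1 (mod 4), so (33/1593) = +(1593/33).
Reduce top mod 33: now compute (9/33).
Reciprocity: 9 ≡ 1 and 33 ≡ 1 (mod 4), so (9/33) = +(33/9).
Reduce top mod 9: now compute (6/9).
Pull out 2: since 9 ≡ 1 (mod 8), (2/9) = +1.
Reciprocity: 3 ≡ 3 and 9 ≡ 1 (mod 4), so (3/9) = +(9/3).
Reduce top mod 3: now compute (0/3).
Top reduces to 0: gcd > 1, so the symbol is 0.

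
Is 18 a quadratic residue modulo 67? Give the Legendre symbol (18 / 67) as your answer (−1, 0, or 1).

Pull out 2: since 67 ≡ 3 (mod 8), (2/67) = -1.
Reciprocity: 9 ≡ 1 and 67 ≡ 3 (mod 4), so (9/67) = +(67/9).
Reduce top mod 9: now compute (4/9).
Pull out 2^2: since 9 ≡ 1 (mod 8), (2/9) = +1, so (2/9)^2 = +1.
Reached (1/9) = 1. Collecting the sign flips along the way, the symbol is -1.

-1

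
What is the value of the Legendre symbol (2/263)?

1

Pull out 2: since 263 ≡ 7 (mod 8), (2/263) = +1.
Reached (1/263) = 1. Collecting the sign flips along the way, the symbol is +1.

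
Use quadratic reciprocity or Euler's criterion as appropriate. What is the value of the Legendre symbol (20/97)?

-1

Euler's criterion: (20/97) ≡ 20^48 (mod 97).
20^2 ≡ 12 (mod 97)
20^4 ≡ 47 (mod 97)
20^8 ≡ 75 (mod 97)
20^16 ≡ 96 (mod 97)
20^32 ≡ 1 (mod 97)
20^48 = 20^(32+16) ≡ 96 (mod 97).
Result is 96 ≡ −1, so (20/97) = −1.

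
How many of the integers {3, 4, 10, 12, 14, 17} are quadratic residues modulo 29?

(3/29) = -1 → non-residue.
(4/29) = +1 → QR.
(10/29) = -1 → non-residue.
(12/29) = -1 → non-residue.
(14/29) = -1 → non-residue.
(17/29) = -1 → non-residue.
Total quadratic residues among the 6: 1.

1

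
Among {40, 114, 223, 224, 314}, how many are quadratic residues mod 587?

4

(40/587) = +1 → QR.
(114/587) = +1 → QR.
(223/587) = +1 → QR.
(224/587) = -1 → non-residue.
(314/587) = +1 → QR.
Total quadratic residues among the 5: 4.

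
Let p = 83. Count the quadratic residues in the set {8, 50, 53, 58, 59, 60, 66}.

1

(8/83) = -1 → non-residue.
(50/83) = -1 → non-residue.
(53/83) = -1 → non-residue.
(58/83) = -1 → non-residue.
(59/83) = +1 → QR.
(60/83) = -1 → non-residue.
(66/83) = -1 → non-residue.
Total quadratic residues among the 7: 1.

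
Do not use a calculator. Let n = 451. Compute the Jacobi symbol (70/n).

Pull out 2: since 451 ≡ 3 (mod 8), (2/451) = -1.
Reciprocity: 35 ≡ 3 and 451 ≡ 3 (mod 4), so (35/451) = −(451/35).
Reduce top mod 35: now compute (31/35).
Reciprocity: 31 ≡ 3 and 35 ≡ 3 (mod 4), so (31/35) = −(35/31).
Reduce top mod 31: now compute (4/31).
Pull out 2^2: since 31 ≡ 7 (mod 8), (2/31) = +1, so (2/31)^2 = +1.
Reached (1/31) = 1. Collecting the sign flips along the way, the symbol is -1.

-1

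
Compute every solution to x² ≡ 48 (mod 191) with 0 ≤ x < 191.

95, 96

Since 191 ≡ 3 (mod 4), a square root of 48 is 48^((191+1)/4) = 48^48 mod 191.
Repeated squaring: 48^2≡12, 48^4≡144, 48^8≡108, 48^16≡13, 48^32≡169 (mod 191).
48^48 = 48^(32+16) ≡ 96 (mod 191).
Check: 96² = 9216 ≡ 48 (mod 191). The two roots are 95 and 96.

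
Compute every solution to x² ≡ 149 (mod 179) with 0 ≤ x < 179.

Since 179 ≡ 3 (mod 4), a square root of 149 is 149^((179+1)/4) = 149^45 mod 179.
Repeated squaring: 149^2≡5, 149^4≡25, 149^8≡88, 149^16≡47, 149^32≡61 (mod 179).
149^45 = 149^(32+8+4+1) ≡ 68 (mod 179).
Check: 68² = 4624 ≡ 149 (mod 179). The two roots are 68 and 111.

68, 111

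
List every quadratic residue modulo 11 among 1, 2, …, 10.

1,3,4,5,9

Square k = 1,…,5 (k and 11−k give the same square):
1²=1, 2²=4, 3²=9, 4²≡5, 5²≡3 (mod 11).
So the quadratic residues mod 11 are {1, 3, 4, 5, 9}.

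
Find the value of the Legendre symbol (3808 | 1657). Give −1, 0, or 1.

First reduce: 3808 ≡ 494 (mod 1657).
Pull out 2: since 1657 ≡ 1 (mod 8), (2/1657) = +1.
Reciprocity: 247 ≡ 3 and 1657 ≡ 1 (mod 4), so (247/1657) = +(1657/247).
Reduce top mod 247: now compute (175/247).
Reciprocity: 175 ≡ 3 and 247 ≡ 3 (mod 4), so (175/247) = −(247/175).
Reduce top mod 175: now compute (72/175).
Pull out 2^3: since 175 ≡ 7 (mod 8), (2/175) = +1, so (2/175)^3 = +1.
Reciprocity: 9 ≡ 1 and 175 ≡ 3 (mod 4), so (9/175) = +(175/9).
Reduce top mod 9: now compute (4/9).
Pull out 2^2: since 9 ≡ 1 (mod 8), (2/9) = +1, so (2/9)^2 = +1.
Reached (1/9) = 1. Collecting the sign flips along the way, the symbol is -1.

-1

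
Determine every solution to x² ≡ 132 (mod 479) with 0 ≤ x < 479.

Since 479 ≡ 3 (mod 4), a square root of 132 is 132^((479+1)/4) = 132^120 mod 479.
Repeated squaring: 132^2≡180, 132^4≡307, 132^8≡365, 132^16≡63, 132^32≡137, 132^64≡88 (mod 479).
132^120 = 132^(64+32+16+8) ≡ 243 (mod 479).
Check: 243² = 59049 ≡ 132 (mod 479). The two roots are 236 and 243.

236, 243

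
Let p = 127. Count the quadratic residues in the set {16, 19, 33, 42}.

(16/127) = +1 → QR.
(19/127) = +1 → QR.
(33/127) = -1 → non-residue.
(42/127) = +1 → QR.
Total quadratic residues among the 4: 3.

3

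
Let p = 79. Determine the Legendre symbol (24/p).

-1

Euler's criterion: (24/79) ≡ 24^39 (mod 79).
24^2 ≡ 23 (mod 79)
24^4 ≡ 55 (mod 79)
24^8 ≡ 23 (mod 79)
24^16 ≡ 55 (mod 79)
24^32 ≡ 23 (mod 79)
24^39 = 24^(32+4+2+1) ≡ 78 (mod 79).
Result is 78 ≡ −1, so (24/79) = −1.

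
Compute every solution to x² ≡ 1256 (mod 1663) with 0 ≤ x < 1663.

Since 1663 ≡ 3 (mod 4), a square root of 1256 is 1256^((1663+1)/4) = 1256^416 mod 1663.
Repeated squaring: 1256^2≡1012, 1256^4≡1399, 1256^8≡1513, 1256^16≡881, 1256^32≡1203, 1256^64≡399, 1256^128≡1216, 1256^256≡249 (mod 1663).
1256^416 = 1256^(256+128+32) ≡ 599 (mod 1663).
Check: 599² = 358801 ≡ 1256 (mod 1663). The two roots are 599 and 1064.

599, 1064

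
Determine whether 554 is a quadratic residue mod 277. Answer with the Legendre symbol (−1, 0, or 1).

0

First reduce: 554 ≡ 0 (mod 277).
Top reduces to 0: gcd > 1, so the symbol is 0.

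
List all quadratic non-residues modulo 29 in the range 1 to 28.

2, 3, 8, 10, 11, 12, 14, 15, 17, 18, 19, 21, 26, 27

Square k = 1,…,14 (k and 29−k give the same square):
1²=1, 2²=4, 3²=9, 4²=16, 5²=25, 6²≡7, 7²≡20, 8²≡6, 9²≡23, 10²≡13, 11²≡5, 12²≡28, 13²≡24, 14²≡22 (mod 29).
The residues are {1, 4, 5, 6, 7, 9, 13, 16, 20, 22, 23, 24, 25, 28}; the non-residues are the remaining 14 nonzero classes.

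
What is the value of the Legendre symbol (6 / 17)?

Euler's criterion: (6/17) ≡ 6^8 (mod 17).
6^2 ≡ 2 (mod 17)
6^4 ≡ 4 (mod 17)
6^8 ≡ 16 (mod 17)
6^8 = 6^(8) ≡ 16 (mod 17).
Result is 16 ≡ −1, so (6/17) = −1.

-1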